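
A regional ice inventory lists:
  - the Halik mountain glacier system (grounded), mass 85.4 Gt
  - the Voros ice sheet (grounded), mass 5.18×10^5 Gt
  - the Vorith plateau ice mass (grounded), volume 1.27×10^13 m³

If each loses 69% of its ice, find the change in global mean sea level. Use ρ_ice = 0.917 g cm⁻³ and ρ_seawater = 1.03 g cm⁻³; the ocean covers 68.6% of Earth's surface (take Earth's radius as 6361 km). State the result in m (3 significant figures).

Halik: 0.69 × 85.4 Gt = 5.893×10^13 kg; dividing by ρ_w = 1.03 g cm⁻³ = 1030 kg m⁻³ gives 5.721×10^10 m³ of water.
Voros: 0.69 × 5.18×10^5 Gt = 3.574×10^17 kg; dividing by ρ_w = 1030 kg m⁻³ gives 3.470×10^14 m³ of water.
Vorith: 0.69 × 1.27×10^13 m³ × (917/1030) = 7.802×10^12 m³ of water.
Total added water ≈ 3.549×10^14 m³ over 3.49×10^14 m² → Δh = 1.02 m.

≈ 1.02 m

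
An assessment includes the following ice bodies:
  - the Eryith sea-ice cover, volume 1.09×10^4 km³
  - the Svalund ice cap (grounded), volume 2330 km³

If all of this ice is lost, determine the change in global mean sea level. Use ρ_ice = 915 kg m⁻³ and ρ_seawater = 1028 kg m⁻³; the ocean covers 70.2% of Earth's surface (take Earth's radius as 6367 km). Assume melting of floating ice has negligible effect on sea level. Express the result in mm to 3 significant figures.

The Eryith sea-ice cover is floating and already displaces its own weight of water, so its melt adds essentially nothing to sea level.
Svalund: 2330 km³ × (915/1028) = 2074 km³ of water.
Total added water ≈ 2.074×10^12 m³ over 3.58×10^14 m² → Δh = 5.80×10^-3 m = 5.80 mm.

≈ 5.80 mm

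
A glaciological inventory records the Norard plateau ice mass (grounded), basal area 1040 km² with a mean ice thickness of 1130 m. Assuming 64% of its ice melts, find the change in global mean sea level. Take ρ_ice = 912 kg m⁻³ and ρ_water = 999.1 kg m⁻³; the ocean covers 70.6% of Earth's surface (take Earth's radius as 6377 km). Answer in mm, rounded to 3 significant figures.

Norard: ice volume = 1040 km² × 1130 m = 1175 km³; 0.64 × 1175 × (912/999.1) = 686.6 km³ of water.
Spread over 3.61×10^14 m² of ocean, Δh = 6.866×10^11 / 3.61×10^14 = 1.90×10^-3 m = 1.90 mm.

≈ 1.90 mm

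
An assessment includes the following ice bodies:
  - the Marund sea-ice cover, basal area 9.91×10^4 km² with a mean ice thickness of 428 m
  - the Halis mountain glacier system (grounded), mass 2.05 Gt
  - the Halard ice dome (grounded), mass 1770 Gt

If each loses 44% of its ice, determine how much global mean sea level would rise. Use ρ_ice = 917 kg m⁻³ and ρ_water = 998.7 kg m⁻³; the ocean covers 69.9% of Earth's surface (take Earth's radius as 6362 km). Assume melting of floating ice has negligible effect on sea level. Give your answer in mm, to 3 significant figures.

≈ 2.20 mm

The Marund sea-ice cover is floating and already displaces its own weight of water, so its melt adds essentially nothing to sea level.
Halis: 0.44 × 2.05 Gt = 9.020×10^11 kg; dividing by ρ_w = 998.7 kg m⁻³ gives 9.032×10^8 m³ of water.
Halard: 0.44 × 1770 Gt = 7.788×10^14 kg; dividing by ρ_w = 998.7 kg m⁻³ gives 7.798×10^11 m³ of water.
Total added water ≈ 7.807×10^11 m³ over 3.56×10^14 m² → Δh = 2.20×10^-3 m = 2.20 mm.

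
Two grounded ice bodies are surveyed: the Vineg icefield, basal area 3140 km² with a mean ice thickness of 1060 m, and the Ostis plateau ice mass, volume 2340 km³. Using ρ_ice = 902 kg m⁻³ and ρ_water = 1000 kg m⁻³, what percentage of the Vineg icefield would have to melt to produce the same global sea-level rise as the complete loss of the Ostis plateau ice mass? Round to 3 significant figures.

≈ 70.3 %

Equal sea-level rise means equal mass of meltwater, i.e. equal mass of ice lost.
Ice mass of Ostis: 2.111×10^15 kg; ice mass of Vineg: 3.002×10^15 kg.
Fraction required = 2.111×10^15 / 3.002×10^15 = 0.703 → 70.3 %.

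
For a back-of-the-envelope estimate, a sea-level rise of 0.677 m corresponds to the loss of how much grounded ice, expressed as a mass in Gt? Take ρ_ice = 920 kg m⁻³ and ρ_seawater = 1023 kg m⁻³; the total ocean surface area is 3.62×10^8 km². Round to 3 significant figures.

≈ 2.51×10^5 Gt

Required water volume = Δh × A = 0.677 m × 3.62×10^14 m² = 2.451×10^14 m³.
ρ_w = 1023 kg m⁻³, so the mass of water = 2.451×10^14 m³ × 1023 kg m⁻³ = 2.507×10^17 kg = 2.51×10^5 Gt (and the same mass of ice, by conservation).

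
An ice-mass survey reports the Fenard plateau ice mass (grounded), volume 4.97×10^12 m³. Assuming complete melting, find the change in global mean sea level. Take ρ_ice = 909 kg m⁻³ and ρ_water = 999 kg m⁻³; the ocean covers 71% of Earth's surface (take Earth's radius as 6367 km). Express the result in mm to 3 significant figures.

Fenard: 4.97×10^12 m³ × (909/999) = 4.522×10^12 m³ of water.
Spread over 3.62×10^14 m² of ocean, Δh = 4.522×10^12 / 3.62×10^14 = 0.0125 m = 12.5 mm.

≈ 12.5 mm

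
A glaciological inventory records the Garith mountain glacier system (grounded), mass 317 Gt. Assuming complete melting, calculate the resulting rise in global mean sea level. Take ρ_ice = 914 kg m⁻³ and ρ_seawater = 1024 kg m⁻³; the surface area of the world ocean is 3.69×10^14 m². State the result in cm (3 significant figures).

Garith: 317 Gt = 3.170×10^14 kg; dividing by ρ_w = 1024 kg m⁻³ gives 3.096×10^11 m³ of water.
Spread over 3.69×10^14 m² of ocean, Δh = 3.096×10^11 / 3.69×10^14 = 8.39×10^-4 m = 0.0839 cm.

≈ 0.0839 cm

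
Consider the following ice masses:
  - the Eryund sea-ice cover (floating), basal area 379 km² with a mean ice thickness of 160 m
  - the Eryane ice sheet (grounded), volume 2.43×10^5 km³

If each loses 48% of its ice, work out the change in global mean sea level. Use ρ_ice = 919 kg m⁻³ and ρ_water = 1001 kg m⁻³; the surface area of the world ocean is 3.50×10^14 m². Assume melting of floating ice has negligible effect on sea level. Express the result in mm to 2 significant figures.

≈ 310 mm

The Eryund sea-ice cover is floating and already displaces its own weight of water, so its melt adds essentially nothing to sea level.
Eryane: 0.48 × 2.43×10^5 km³ × (919/1001) = 1.071×10^5 km³ of water.
Total added water ≈ 1.071×10^14 m³ over 3.50×10^14 m² → Δh = 0.306 m = 310 mm.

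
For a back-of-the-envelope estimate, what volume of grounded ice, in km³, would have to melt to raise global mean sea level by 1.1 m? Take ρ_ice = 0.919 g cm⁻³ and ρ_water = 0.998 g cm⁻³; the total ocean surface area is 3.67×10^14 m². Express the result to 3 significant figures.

Required water volume = Δh × A = 1.1 m × 3.67×10^14 m² = 4.037×10^14 m³ = 4.037×10^5 km³.
Ice volume = water volume × ρ_w/ρ_ice = 4.037×10^5 × 998/919 = 4.38×10^5 km³.

≈ 4.38×10^5 km³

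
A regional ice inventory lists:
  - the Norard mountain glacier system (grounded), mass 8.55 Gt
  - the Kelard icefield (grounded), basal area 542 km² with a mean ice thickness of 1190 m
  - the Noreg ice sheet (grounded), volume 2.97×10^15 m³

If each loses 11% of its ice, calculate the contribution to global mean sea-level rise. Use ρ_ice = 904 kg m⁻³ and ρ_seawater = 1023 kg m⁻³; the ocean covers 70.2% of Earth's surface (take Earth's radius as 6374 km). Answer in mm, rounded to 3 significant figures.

Norard: 0.11 × 8.55 Gt = 9.405×10^11 kg; dividing by ρ_w = 1023 kg m⁻³ gives 9.194×10^8 m³ of water.
Kelard: ice volume = 542 km² × 1190 m = 645.0 km³; 0.11 × 645.0 × (904/1023) = 62.69 km³ of water.
Noreg: 0.11 × 2.97×10^15 m³ × (904/1023) = 2.887×10^14 m³ of water.
Total added water ≈ 2.888×10^14 m³ over 3.58×10^14 m² → Δh = 0.806 m = 806 mm.

≈ 806 mm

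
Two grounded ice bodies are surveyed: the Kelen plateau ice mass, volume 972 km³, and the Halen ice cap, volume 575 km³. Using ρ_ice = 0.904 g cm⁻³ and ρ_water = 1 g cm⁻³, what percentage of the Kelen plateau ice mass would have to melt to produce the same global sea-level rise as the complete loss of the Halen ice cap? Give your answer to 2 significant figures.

Equal sea-level rise means equal mass of meltwater, i.e. equal mass of ice lost.
Ice mass of Halen: 5.198×10^14 kg; ice mass of Kelen: 8.787×10^14 kg.
Fraction required = 5.198×10^14 / 8.787×10^14 = 0.592 → 59 %.

≈ 59 %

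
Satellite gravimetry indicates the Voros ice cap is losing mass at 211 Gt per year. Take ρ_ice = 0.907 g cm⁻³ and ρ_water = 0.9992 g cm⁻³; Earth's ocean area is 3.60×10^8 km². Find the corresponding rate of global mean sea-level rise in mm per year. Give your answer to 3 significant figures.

≈ 0.587 mm/yr

ρ_w = 0.9992 g cm⁻³ = 999.2 kg m⁻³. Annual water volume added = 211 Gt / ρ_w = 2.110×10^14 kg / 999.2 kg m⁻³ = 2.112×10^11 m³.
Δh per year = 2.112×10^11 / 3.60×10^14 = 5.87×10^-4 m = 0.587 mm.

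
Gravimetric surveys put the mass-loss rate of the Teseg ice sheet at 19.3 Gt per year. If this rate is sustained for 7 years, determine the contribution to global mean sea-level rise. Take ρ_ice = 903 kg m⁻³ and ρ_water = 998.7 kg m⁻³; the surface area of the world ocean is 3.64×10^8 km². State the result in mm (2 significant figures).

≈ 0.37 mm

Total mass lost = 19.3 Gt/yr × 7 yr = 135.1 Gt = 1.351×10^14 kg.
ρ_w = 998.7 kg m⁻³, so water volume = 1.351×10^14 / 998.7 = 1.353×10^11 m³.
Δh = 1.353×10^11 / 3.64×10^14 = 3.72×10^-4 m = 0.37 mm.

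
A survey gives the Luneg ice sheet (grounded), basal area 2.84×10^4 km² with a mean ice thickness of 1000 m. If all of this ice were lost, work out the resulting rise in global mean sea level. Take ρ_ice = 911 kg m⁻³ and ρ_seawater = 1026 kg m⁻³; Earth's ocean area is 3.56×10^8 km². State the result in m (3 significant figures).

Luneg: ice volume = 2.84×10^4 km² × 1000 m = 2.840×10^4 km³; 2.840×10^4 × (911/1026) = 2.522×10^4 km³ of water.
Spread over 3.56×10^14 m² of ocean, Δh = 2.522×10^13 / 3.56×10^14 = 0.0708 m.

≈ 0.0708 m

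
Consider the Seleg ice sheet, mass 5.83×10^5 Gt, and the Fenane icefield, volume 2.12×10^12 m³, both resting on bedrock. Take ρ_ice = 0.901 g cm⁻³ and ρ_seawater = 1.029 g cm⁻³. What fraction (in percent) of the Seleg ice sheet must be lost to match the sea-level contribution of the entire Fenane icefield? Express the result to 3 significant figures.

Equal sea-level rise means equal mass of meltwater, i.e. equal mass of ice lost.
Ice mass of Fenane: 1.910×10^15 kg; ice mass of Seleg: 5.830×10^17 kg.
Fraction required = 1.910×10^15 / 5.830×10^17 = 3.28×10^-3 → 0.328 %.

≈ 0.328 %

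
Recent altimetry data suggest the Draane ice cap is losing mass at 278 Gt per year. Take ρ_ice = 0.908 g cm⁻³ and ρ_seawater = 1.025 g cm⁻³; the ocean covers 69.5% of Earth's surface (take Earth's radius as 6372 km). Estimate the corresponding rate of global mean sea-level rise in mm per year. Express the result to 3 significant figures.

ρ_w = 1.025 g cm⁻³ = 1025 kg m⁻³. Annual water volume added = 278 Gt / ρ_w = 2.780×10^14 kg / 1025 kg m⁻³ = 2.712×10^11 m³.
Δh per year = 2.712×10^11 / 3.55×10^14 = 7.65×10^-4 m = 0.765 mm.

≈ 0.765 mm/yr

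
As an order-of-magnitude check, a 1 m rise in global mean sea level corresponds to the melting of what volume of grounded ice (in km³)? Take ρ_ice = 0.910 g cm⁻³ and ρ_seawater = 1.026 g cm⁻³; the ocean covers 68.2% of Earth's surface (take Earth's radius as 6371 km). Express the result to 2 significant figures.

Required water volume = Δh × A = 1 m × 3.48×10^14 m² = 3.479×10^14 m³ = 3.479×10^5 km³.
Ice volume = water volume × ρ_w/ρ_ice = 3.479×10^5 × 1026/910 = 3.9×10^5 km³.

≈ 3.9×10^5 km³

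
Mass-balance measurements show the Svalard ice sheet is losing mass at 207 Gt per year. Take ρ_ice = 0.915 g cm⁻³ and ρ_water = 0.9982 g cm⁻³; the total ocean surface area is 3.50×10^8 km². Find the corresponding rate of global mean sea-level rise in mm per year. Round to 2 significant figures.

≈ 0.59 mm/yr

ρ_w = 0.9982 g cm⁻³ = 998.2 kg m⁻³. Annual water volume added = 207 Gt / ρ_w = 2.070×10^14 kg / 998.2 kg m⁻³ = 2.074×10^11 m³.
Δh per year = 2.074×10^11 / 3.50×10^14 = 5.92×10^-4 m = 0.59 mm.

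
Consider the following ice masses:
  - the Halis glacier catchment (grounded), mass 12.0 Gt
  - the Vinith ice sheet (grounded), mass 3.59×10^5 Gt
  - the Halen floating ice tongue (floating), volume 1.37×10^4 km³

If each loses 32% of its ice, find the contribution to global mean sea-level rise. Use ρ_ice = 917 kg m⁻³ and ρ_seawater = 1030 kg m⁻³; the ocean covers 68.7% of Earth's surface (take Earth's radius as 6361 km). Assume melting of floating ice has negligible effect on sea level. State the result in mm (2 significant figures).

Halis: 0.32 × 12.0 Gt = 3.840×10^12 kg; dividing by ρ_w = 1030 kg m⁻³ gives 3.728×10^9 m³ of water.
Vinith: 0.32 × 3.59×10^5 Gt = 1.149×10^17 kg; dividing by ρ_w = 1030 kg m⁻³ gives 1.115×10^14 m³ of water.
The Halen floating ice tongue is floating and already displaces its own weight of water, so its melt adds essentially nothing to sea level.
Total added water ≈ 1.115×10^14 m³ over 3.49×10^14 m² → Δh = 0.319 m = 320 mm.

≈ 320 mm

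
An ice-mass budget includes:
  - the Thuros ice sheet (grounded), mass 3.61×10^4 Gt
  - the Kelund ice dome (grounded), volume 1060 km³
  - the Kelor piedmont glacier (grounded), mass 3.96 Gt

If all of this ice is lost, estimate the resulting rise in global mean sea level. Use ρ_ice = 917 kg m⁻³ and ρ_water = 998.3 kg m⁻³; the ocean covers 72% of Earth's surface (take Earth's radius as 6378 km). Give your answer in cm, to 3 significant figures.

Thuros: 3.61×10^4 Gt = 3.610×10^16 kg; dividing by ρ_w = 998.3 kg m⁻³ gives 3.616×10^13 m³ of water.
Kelund: 1060 km³ × (917/998.3) = 973.7 km³ of water.
Kelor: 3.96 Gt = 3.960×10^12 kg; dividing by ρ_w = 998.3 kg m⁻³ gives 3.967×10^9 m³ of water.
Total added water ≈ 3.714×10^13 m³ over 3.68×10^14 m² → Δh = 0.101 m = 10.1 cm.

≈ 10.1 cm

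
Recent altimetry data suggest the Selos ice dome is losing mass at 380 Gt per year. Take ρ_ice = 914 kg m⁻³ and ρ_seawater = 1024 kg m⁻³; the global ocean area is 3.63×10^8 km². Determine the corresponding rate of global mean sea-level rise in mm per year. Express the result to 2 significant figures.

ρ_w = 1024 kg m⁻³. Annual water volume added = 380 Gt / ρ_w = 3.800×10^14 kg / 1024 kg m⁻³ = 3.711×10^11 m³.
Δh per year = 3.711×10^11 / 3.63×10^14 = 1.02×10^-3 m = 1.0 mm.

≈ 1.0 mm/yr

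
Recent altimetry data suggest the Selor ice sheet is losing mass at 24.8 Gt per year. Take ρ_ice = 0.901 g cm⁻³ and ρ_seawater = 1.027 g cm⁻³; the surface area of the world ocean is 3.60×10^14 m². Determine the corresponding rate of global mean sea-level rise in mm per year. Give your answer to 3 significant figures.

≈ 0.0671 mm/yr

ρ_w = 1.027 g cm⁻³ = 1027 kg m⁻³. Annual water volume added = 24.8 Gt / ρ_w = 2.480×10^13 kg / 1027 kg m⁻³ = 2.415×10^10 m³.
Δh per year = 2.415×10^10 / 3.60×10^14 = 6.71×10^-5 m = 0.0671 mm.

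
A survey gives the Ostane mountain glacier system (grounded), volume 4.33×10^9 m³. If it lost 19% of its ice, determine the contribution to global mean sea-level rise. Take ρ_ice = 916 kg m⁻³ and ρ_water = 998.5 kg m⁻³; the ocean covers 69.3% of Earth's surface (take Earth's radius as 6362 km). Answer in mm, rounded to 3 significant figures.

Ostane: 0.19 × 4.33×10^9 m³ × (916/998.5) = 7.547×10^8 m³ of water.
Spread over 3.52×10^14 m² of ocean, Δh = 7.547×10^8 / 3.52×10^14 = 2.14×10^-6 m = 2.14×10^-3 mm.

≈ 2.14×10^-3 mm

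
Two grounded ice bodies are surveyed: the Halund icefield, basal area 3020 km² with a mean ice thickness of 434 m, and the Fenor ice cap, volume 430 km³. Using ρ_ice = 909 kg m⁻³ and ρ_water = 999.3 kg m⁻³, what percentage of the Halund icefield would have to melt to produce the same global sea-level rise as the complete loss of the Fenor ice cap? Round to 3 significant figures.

Equal sea-level rise means equal mass of meltwater, i.e. equal mass of ice lost.
Ice mass of Fenor: 3.909×10^14 kg; ice mass of Halund: 1.191×10^15 kg.
Fraction required = 3.909×10^14 / 1.191×10^15 = 0.328 → 32.8 %.

≈ 32.8 %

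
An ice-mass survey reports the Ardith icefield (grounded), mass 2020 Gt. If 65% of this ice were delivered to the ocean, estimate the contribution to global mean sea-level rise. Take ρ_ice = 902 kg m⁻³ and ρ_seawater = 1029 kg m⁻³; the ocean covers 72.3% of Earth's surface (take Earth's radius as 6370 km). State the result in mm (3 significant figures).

≈ 3.46 mm

Ardith: 0.65 × 2020 Gt = 1.313×10^15 kg; dividing by ρ_w = 1029 kg m⁻³ gives 1.276×10^12 m³ of water.
Spread over 3.69×10^14 m² of ocean, Δh = 1.276×10^12 / 3.69×10^14 = 3.46×10^-3 m = 3.46 mm.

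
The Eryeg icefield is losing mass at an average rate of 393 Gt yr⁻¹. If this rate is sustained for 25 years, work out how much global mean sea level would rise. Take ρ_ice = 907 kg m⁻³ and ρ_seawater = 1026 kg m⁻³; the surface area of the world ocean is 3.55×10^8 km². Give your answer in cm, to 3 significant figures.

Total mass lost = 393 Gt/yr × 25 yr = 9825 Gt = 9.825×10^15 kg.
ρ_w = 1026 kg m⁻³, so water volume = 9.825×10^15 / 1026 = 9.576×10^12 m³.
Δh = 9.576×10^12 / 3.55×10^14 = 0.0270 m = 2.70 cm.

≈ 2.70 cm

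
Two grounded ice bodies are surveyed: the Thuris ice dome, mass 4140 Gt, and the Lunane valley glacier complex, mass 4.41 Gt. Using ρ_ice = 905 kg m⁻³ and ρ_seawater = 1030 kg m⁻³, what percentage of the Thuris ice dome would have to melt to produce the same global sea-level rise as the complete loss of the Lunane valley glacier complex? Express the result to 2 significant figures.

≈ 0.11 %

Equal sea-level rise means equal mass of meltwater, i.e. equal mass of ice lost.
Ice mass of Lunane: 4.410×10^12 kg; ice mass of Thuris: 4.140×10^15 kg.
Fraction required = 4.410×10^12 / 4.140×10^15 = 1.07×10^-3 → 0.11 %.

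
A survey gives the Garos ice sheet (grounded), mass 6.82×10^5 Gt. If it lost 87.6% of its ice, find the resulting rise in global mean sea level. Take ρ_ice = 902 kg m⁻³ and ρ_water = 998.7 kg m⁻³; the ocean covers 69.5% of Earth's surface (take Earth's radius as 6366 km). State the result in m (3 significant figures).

≈ 1.69 m

Garos: 0.876 × 6.82×10^5 Gt = 5.974×10^17 kg; dividing by ρ_w = 998.7 kg m⁻³ gives 5.982×10^14 m³ of water.
Spread over 3.54×10^14 m² of ocean, Δh = 5.982×10^14 / 3.54×10^14 = 1.69 m.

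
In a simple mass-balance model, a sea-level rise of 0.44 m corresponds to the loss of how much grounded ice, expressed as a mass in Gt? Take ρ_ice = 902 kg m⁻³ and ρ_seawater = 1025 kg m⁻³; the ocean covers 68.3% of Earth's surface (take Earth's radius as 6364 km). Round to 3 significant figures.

≈ 1.57×10^5 Gt

Required water volume = Δh × A = 0.44 m × 3.48×10^14 m² = 1.529×10^14 m³.
ρ_w = 1025 kg m⁻³, so the mass of water = 1.529×10^14 m³ × 1025 kg m⁻³ = 1.568×10^17 kg = 1.57×10^5 Gt (and the same mass of ice, by conservation).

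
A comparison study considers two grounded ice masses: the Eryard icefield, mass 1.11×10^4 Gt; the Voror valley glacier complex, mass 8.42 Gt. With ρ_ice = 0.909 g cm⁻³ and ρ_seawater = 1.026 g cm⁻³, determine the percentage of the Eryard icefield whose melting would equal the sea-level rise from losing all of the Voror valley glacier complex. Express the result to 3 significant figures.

Equal sea-level rise means equal mass of meltwater, i.e. equal mass of ice lost.
Ice mass of Voror: 8.420×10^12 kg; ice mass of Eryard: 1.110×10^16 kg.
Fraction required = 8.420×10^12 / 1.110×10^16 = 7.59×10^-4 → 0.0759 %.

≈ 0.0759 %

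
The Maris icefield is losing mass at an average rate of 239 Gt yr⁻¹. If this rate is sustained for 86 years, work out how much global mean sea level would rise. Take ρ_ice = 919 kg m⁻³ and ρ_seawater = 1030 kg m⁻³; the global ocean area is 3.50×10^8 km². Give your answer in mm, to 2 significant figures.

≈ 57 mm

Total mass lost = 239 Gt/yr × 86 yr = 2.055×10^4 Gt = 2.055×10^16 kg.
ρ_w = 1030 kg m⁻³, so water volume = 2.055×10^16 / 1030 = 1.996×10^13 m³.
Δh = 1.996×10^13 / 3.50×10^14 = 0.0570 m = 57 mm.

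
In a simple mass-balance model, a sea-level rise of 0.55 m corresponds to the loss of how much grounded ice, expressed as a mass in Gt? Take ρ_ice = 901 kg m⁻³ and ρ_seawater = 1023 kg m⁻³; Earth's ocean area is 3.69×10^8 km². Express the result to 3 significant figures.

≈ 2.08×10^5 Gt

Required water volume = Δh × A = 0.55 m × 3.69×10^14 m² = 2.030×10^14 m³.
ρ_w = 1023 kg m⁻³, so the mass of water = 2.030×10^14 m³ × 1023 kg m⁻³ = 2.076×10^17 kg = 2.08×10^5 Gt (and the same mass of ice, by conservation).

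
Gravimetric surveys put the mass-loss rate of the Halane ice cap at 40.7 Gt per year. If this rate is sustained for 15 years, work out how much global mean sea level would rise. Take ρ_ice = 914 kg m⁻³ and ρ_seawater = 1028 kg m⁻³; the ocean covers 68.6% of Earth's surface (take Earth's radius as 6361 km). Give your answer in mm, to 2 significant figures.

Total mass lost = 40.7 Gt/yr × 15 yr = 610.5 Gt = 6.105×10^14 kg.
ρ_w = 1028 kg m⁻³, so water volume = 6.105×10^14 / 1028 = 5.939×10^11 m³.
Δh = 5.939×10^11 / 3.49×10^14 = 1.70×10^-3 m = 1.7 mm.

≈ 1.7 mm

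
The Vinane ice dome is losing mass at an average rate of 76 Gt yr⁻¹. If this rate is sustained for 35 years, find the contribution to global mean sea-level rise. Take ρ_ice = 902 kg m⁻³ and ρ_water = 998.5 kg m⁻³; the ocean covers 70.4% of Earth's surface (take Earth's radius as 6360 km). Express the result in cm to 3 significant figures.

Total mass lost = 76 Gt/yr × 35 yr = 2660 Gt = 2.660×10^15 kg.
ρ_w = 998.5 kg m⁻³, so water volume = 2.660×10^15 / 998.5 = 2.664×10^12 m³.
Δh = 2.664×10^12 / 3.58×10^14 = 7.44×10^-3 m = 0.744 cm.

≈ 0.744 cm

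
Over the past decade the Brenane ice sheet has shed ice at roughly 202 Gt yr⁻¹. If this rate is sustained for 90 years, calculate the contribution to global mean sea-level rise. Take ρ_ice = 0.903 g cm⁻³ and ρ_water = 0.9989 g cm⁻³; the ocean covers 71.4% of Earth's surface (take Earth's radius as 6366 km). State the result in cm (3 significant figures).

≈ 5.01 cm

Total mass lost = 202 Gt/yr × 90 yr = 1.818×10^4 Gt = 1.818×10^16 kg.
ρ_w = 0.9989 g cm⁻³ = 998.9 kg m⁻³, so water volume = 1.818×10^16 / 998.9 = 1.820×10^13 m³.
Δh = 1.820×10^13 / 3.64×10^14 = 0.0501 m = 5.01 cm.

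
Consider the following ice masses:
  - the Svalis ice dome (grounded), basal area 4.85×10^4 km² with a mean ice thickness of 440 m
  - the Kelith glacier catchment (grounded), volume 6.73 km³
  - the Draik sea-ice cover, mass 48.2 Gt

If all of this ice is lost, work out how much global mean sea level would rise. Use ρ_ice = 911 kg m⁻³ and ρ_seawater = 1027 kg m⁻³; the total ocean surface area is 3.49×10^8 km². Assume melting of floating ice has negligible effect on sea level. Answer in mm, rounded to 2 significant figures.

Svalis: ice volume = 4.85×10^4 km² × 440 m = 2.134×10^4 km³; 2.134×10^4 × (911/1027) = 1.893×10^4 km³ of water.
Kelith: 6.73 km³ × (911/1027) = 5.970 km³ of water.
The Draik sea-ice cover is floating and already displaces its own weight of water, so its melt adds essentially nothing to sea level.
Total added water ≈ 1.894×10^13 m³ over 3.49×10^14 m² → Δh = 0.0543 m = 54 mm.

≈ 54 mm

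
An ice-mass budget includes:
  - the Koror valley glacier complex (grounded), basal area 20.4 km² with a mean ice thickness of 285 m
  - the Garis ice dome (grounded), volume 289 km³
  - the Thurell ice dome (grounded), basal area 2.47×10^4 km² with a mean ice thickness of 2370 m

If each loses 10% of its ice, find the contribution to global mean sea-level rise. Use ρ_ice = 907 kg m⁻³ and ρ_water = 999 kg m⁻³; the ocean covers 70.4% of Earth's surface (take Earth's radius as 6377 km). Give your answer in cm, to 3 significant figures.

≈ 1.48 cm

Koror: ice volume = 20.4 km² × 285 m = 5.814 km³; 0.1 × 5.814 × (907/999) = 0.5279 km³ of water.
Garis: 0.1 × 289 km³ × (907/999) = 26.24 km³ of water.
Thurell: ice volume = 2.47×10^4 km² × 2370 m = 5.854×10^4 km³; 0.1 × 5.854×10^4 × (907/999) = 5315 km³ of water.
Total added water ≈ 5.342×10^12 m³ over 3.60×10^14 m² → Δh = 0.0148 m = 1.48 cm.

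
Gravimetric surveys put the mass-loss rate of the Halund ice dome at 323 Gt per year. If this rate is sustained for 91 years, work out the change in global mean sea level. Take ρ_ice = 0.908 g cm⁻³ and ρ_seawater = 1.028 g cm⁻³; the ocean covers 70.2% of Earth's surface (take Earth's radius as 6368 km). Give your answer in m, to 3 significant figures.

Total mass lost = 323 Gt/yr × 91 yr = 2.939×10^4 Gt = 2.939×10^16 kg.
ρ_w = 1.028 g cm⁻³ = 1028 kg m⁻³, so water volume = 2.939×10^16 / 1028 = 2.859×10^13 m³.
Δh = 2.859×10^13 / 3.58×10^14 = 0.0799 m.

≈ 0.0799 m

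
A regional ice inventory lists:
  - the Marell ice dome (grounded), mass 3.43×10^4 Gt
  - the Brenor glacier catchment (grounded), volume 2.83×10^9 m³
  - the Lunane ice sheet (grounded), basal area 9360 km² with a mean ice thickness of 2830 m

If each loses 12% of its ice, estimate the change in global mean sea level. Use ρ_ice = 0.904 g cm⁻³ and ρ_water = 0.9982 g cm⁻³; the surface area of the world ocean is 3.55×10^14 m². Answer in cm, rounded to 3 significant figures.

Marell: 0.12 × 3.43×10^4 Gt = 4.116×10^15 kg; dividing by ρ_w = 0.9982 g cm⁻³ = 998.2 kg m⁻³ gives 4.123×10^12 m³ of water.
Brenor: 0.12 × 2.83×10^9 m³ × (904/998.2) = 3.076×10^8 m³ of water.
Lunane: ice volume = 9360 km² × 2830 m = 2.649×10^4 km³; 0.12 × 2.649×10^4 × (904/998.2) = 2879 km³ of water.
Total added water ≈ 7.002×10^12 m³ over 3.55×10^14 m² → Δh = 0.0197 m = 1.97 cm.

≈ 1.97 cm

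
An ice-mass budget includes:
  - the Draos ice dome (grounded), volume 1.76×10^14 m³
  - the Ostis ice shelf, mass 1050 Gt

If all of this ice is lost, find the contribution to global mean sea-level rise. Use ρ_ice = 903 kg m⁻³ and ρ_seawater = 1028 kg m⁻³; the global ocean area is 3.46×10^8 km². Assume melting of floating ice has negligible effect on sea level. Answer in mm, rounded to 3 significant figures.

Draos: 1.76×10^14 m³ × (903/1028) = 1.546×10^14 m³ of water.
The Ostis ice shelf is floating and already displaces its own weight of water, so its melt adds essentially nothing to sea level.
Total added water ≈ 1.546×10^14 m³ over 3.46×10^14 m² → Δh = 0.447 m = 447 mm.

≈ 447 mm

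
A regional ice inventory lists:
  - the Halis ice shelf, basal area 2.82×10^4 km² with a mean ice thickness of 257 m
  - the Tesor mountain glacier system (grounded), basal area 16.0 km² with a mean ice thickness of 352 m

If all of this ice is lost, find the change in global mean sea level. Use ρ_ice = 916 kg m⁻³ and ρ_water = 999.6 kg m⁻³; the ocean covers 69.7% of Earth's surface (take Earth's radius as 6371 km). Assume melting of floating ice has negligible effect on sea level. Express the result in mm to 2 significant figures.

The Halis ice shelf is floating and already displaces its own weight of water, so its melt adds essentially nothing to sea level.
Tesor: ice volume = 16.0 km² × 352 m = 5.632 km³; 5.632 × (916/999.6) = 5.161 km³ of water.
Total added water ≈ 5.161×10^9 m³ over 3.56×10^14 m² → Δh = 1.45×10^-5 m = 0.015 mm.

≈ 0.015 mm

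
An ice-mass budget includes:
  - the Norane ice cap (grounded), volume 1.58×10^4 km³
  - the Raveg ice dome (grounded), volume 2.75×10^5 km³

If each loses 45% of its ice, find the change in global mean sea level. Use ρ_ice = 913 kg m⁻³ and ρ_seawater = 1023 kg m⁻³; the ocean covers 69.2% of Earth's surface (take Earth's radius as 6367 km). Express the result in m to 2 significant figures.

≈ 0.33 m

Norane: 0.45 × 1.58×10^4 km³ × (913/1023) = 6345 km³ of water.
Raveg: 0.45 × 2.75×10^5 km³ × (913/1023) = 1.104×10^5 km³ of water.
Total added water ≈ 1.168×10^14 m³ over 3.53×10^14 m² → Δh = 0.331 m.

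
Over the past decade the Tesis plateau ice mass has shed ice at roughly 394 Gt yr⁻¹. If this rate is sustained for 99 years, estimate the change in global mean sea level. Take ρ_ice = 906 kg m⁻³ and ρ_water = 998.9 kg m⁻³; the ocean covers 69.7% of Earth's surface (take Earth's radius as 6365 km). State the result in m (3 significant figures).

Total mass lost = 394 Gt/yr × 99 yr = 3.901×10^4 Gt = 3.901×10^16 kg.
ρ_w = 998.9 kg m⁻³, so water volume = 3.901×10^16 / 998.9 = 3.905×10^13 m³.
Δh = 3.905×10^13 / 3.55×10^14 = 0.110 m.

≈ 0.110 m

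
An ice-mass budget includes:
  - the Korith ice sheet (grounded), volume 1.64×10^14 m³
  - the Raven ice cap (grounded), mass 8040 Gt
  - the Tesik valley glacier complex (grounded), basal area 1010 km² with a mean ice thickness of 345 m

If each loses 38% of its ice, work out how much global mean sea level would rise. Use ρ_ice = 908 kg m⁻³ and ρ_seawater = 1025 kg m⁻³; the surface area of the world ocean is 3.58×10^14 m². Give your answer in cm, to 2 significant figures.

≈ 16 cm

Korith: 0.38 × 1.64×10^14 m³ × (908/1025) = 5.521×10^13 m³ of water.
Raven: 0.38 × 8040 Gt = 3.055×10^15 kg; dividing by ρ_w = 1025 kg m⁻³ gives 2.981×10^12 m³ of water.
Tesik: ice volume = 1010 km² × 345 m = 348.4 km³; 0.38 × 348.4 × (908/1025) = 117.3 km³ of water.
Total added water ≈ 5.830×10^13 m³ over 3.58×10^14 m² → Δh = 0.163 m = 16 cm.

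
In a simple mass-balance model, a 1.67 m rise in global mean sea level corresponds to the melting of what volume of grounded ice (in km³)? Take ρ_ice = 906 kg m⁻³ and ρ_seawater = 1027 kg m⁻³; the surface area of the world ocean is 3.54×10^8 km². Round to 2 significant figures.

≈ 6.7×10^5 km³

Required water volume = Δh × A = 1.67 m × 3.54×10^14 m² = 5.912×10^14 m³ = 5.912×10^5 km³.
Ice volume = water volume × ρ_w/ρ_ice = 5.912×10^5 × 1027/906 = 6.7×10^5 km³.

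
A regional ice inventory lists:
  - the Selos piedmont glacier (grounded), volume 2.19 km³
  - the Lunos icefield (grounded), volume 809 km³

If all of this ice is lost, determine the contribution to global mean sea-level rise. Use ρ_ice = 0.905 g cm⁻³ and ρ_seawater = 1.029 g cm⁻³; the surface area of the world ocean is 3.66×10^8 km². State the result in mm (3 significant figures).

Selos: 2.19 km³ × (905/1029) = 1.926 km³ of water.
Lunos: 809 km³ × (905/1029) = 711.5 km³ of water.
Total added water ≈ 7.134×10^11 m³ over 3.66×10^14 m² → Δh = 1.95×10^-3 m = 1.95 mm.

≈ 1.95 mm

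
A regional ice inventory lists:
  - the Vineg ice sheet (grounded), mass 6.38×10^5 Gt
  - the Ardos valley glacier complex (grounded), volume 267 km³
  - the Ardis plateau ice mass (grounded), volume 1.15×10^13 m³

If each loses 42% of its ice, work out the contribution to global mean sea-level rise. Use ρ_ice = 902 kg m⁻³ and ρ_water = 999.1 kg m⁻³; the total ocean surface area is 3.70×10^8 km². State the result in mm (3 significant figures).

≈ 737 mm

Vineg: 0.42 × 6.38×10^5 Gt = 2.680×10^17 kg; dividing by ρ_w = 999.1 kg m⁻³ gives 2.682×10^14 m³ of water.
Ardos: 0.42 × 267 km³ × (902/999.1) = 101.2 km³ of water.
Ardis: 0.42 × 1.15×10^13 m³ × (902/999.1) = 4.361×10^12 m³ of water.
Total added water ≈ 2.727×10^14 m³ over 3.70×10^14 m² → Δh = 0.737 m = 737 mm.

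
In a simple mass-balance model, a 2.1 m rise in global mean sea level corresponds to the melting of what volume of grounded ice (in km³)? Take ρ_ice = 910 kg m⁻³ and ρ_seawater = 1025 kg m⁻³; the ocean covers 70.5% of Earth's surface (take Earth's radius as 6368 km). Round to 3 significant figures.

Required water volume = Δh × A = 2.1 m × 3.59×10^14 m² = 7.544×10^14 m³ = 7.544×10^5 km³.
Ice volume = water volume × ρ_w/ρ_ice = 7.544×10^5 × 1025/910 = 8.50×10^5 km³.

≈ 8.50×10^5 km³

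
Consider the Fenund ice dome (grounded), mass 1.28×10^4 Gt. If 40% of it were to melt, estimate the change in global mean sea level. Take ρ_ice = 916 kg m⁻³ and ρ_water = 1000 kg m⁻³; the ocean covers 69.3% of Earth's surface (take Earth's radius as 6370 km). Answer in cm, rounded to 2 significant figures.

Fenund: 0.4 × 1.28×10^4 Gt = 5.120×10^15 kg; dividing by ρ_w = 1000 kg m⁻³ gives 5.120×10^12 m³ of water.
Spread over 3.53×10^14 m² of ocean, Δh = 5.120×10^12 / 3.53×10^14 = 0.0145 m = 1.4 cm.

≈ 1.4 cm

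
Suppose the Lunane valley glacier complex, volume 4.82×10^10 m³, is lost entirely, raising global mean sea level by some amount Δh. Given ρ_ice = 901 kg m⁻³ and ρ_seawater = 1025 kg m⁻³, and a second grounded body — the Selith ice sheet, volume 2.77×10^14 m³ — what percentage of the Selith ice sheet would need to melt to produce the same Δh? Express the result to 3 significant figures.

Equal sea-level rise means equal mass of meltwater, i.e. equal mass of ice lost.
Ice mass of Lunane: 4.343×10^13 kg; ice mass of Selith: 2.496×10^17 kg.
Fraction required = 4.343×10^13 / 2.496×10^17 = 1.74×10^-4 → 0.0174 %.

≈ 0.0174 %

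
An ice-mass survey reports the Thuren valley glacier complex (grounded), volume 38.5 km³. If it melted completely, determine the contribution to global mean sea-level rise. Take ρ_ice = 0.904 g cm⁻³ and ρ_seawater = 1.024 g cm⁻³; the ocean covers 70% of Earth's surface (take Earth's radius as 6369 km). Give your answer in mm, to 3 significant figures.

Thuren: 38.5 km³ × (904/1024) = 33.99 km³ of water.
Spread over 3.57×10^14 m² of ocean, Δh = 3.399×10^10 / 3.57×10^14 = 9.53×10^-5 m = 0.0953 mm.

≈ 0.0953 mm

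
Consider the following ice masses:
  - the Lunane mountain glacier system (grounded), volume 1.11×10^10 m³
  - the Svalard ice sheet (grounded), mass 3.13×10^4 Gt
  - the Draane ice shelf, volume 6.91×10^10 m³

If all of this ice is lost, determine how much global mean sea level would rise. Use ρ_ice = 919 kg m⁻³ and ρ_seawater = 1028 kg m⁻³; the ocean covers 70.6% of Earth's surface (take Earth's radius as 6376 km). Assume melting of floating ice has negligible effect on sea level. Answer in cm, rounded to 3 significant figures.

≈ 8.44 cm

Lunane: 1.11×10^10 m³ × (919/1028) = 9.923×10^9 m³ of water.
Svalard: 3.13×10^4 Gt = 3.130×10^16 kg; dividing by ρ_w = 1028 kg m⁻³ gives 3.045×10^13 m³ of water.
The Draane ice shelf is floating and already displaces its own weight of water, so its melt adds essentially nothing to sea level.
Total added water ≈ 3.046×10^13 m³ over 3.61×10^14 m² → Δh = 0.0844 m = 8.44 cm.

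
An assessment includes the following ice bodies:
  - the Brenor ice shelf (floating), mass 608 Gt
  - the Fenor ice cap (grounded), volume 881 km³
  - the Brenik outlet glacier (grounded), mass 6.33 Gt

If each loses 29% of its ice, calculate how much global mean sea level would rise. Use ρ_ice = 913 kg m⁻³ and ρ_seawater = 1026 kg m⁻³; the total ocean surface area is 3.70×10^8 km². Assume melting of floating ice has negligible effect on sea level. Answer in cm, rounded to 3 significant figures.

≈ 0.0619 cm

The Brenor ice shelf is floating and already displaces its own weight of water, so its melt adds essentially nothing to sea level.
Fenor: 0.29 × 881 km³ × (913/1026) = 227.4 km³ of water.
Brenik: 0.29 × 6.33 Gt = 1.836×10^12 kg; dividing by ρ_w = 1026 kg m⁻³ gives 1.789×10^9 m³ of water.
Total added water ≈ 2.291×10^11 m³ over 3.70×10^14 m² → Δh = 6.19×10^-4 m = 0.0619 cm.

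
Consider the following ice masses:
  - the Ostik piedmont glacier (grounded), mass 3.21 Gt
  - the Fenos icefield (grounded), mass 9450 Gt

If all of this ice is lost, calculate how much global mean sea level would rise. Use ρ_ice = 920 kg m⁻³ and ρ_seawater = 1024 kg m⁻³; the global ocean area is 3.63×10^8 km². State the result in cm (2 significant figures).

≈ 2.5 cm

Ostik: 3.21 Gt = 3.210×10^12 kg; dividing by ρ_w = 1024 kg m⁻³ gives 3.135×10^9 m³ of water.
Fenos: 9450 Gt = 9.450×10^15 kg; dividing by ρ_w = 1024 kg m⁻³ gives 9.229×10^12 m³ of water.
Total added water ≈ 9.232×10^12 m³ over 3.63×10^14 m² → Δh = 0.0254 m = 2.5 cm.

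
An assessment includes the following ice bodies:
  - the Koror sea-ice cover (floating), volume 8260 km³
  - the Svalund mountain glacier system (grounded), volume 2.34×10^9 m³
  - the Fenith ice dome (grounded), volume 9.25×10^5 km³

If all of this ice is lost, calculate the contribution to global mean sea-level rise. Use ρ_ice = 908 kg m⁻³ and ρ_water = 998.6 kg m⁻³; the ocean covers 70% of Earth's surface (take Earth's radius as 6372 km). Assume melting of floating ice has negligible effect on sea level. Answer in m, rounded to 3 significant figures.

≈ 2.35 m

The Koror sea-ice cover is floating and already displaces its own weight of water, so its melt adds essentially nothing to sea level.
Svalund: 2.34×10^9 m³ × (908/998.6) = 2.128×10^9 m³ of water.
Fenith: 9.25×10^5 km³ × (908/998.6) = 8.411×10^5 km³ of water.
Total added water ≈ 8.411×10^14 m³ over 3.57×10^14 m² → Δh = 2.35 m.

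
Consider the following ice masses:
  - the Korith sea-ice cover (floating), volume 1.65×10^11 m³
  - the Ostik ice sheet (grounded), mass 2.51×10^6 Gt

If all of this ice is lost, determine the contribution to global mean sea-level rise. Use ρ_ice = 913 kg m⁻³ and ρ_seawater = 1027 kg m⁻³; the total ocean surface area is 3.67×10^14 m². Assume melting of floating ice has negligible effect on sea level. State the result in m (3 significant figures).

The Korith sea-ice cover is floating and already displaces its own weight of water, so its melt adds essentially nothing to sea level.
Ostik: 2.51×10^6 Gt = 2.510×10^18 kg; dividing by ρ_w = 1027 kg m⁻³ gives 2.444×10^15 m³ of water.
Total added water ≈ 2.444×10^15 m³ over 3.67×10^14 m² → Δh = 6.66 m.

≈ 6.66 m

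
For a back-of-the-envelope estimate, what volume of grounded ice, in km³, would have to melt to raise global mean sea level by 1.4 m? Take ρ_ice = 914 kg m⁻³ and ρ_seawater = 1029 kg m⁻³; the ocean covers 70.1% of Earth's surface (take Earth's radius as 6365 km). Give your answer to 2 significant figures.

≈ 5.6×10^5 km³

Required water volume = Δh × A = 1.4 m × 3.57×10^14 m² = 4.996×10^14 m³ = 4.996×10^5 km³.
Ice volume = water volume × ρ_w/ρ_ice = 4.996×10^5 × 1029/914 = 5.6×10^5 km³.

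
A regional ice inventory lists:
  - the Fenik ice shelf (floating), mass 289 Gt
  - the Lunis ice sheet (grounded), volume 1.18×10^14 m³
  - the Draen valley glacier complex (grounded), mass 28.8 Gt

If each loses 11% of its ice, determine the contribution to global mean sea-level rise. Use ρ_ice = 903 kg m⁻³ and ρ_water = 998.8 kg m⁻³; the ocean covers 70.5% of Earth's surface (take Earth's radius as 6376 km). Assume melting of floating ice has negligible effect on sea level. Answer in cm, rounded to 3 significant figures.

The Fenik ice shelf is floating and already displaces its own weight of water, so its melt adds essentially nothing to sea level.
Lunis: 0.11 × 1.18×10^14 m³ × (903/998.8) = 1.174×10^13 m³ of water.
Draen: 0.11 × 28.8 Gt = 3.168×10^12 kg; dividing by ρ_w = 998.8 kg m⁻³ gives 3.172×10^9 m³ of water.
Total added water ≈ 1.174×10^13 m³ over 3.60×10^14 m² → Δh = 0.0326 m = 3.26 cm.

≈ 3.26 cm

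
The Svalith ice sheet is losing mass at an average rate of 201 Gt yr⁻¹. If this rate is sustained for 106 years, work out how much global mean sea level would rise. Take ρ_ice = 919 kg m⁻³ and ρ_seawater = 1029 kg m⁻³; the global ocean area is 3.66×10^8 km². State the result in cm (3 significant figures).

≈ 5.66 cm

Total mass lost = 201 Gt/yr × 106 yr = 2.131×10^4 Gt = 2.131×10^16 kg.
ρ_w = 1029 kg m⁻³, so water volume = 2.131×10^16 / 1029 = 2.071×10^13 m³.
Δh = 2.071×10^13 / 3.66×10^14 = 0.0566 m = 5.66 cm.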